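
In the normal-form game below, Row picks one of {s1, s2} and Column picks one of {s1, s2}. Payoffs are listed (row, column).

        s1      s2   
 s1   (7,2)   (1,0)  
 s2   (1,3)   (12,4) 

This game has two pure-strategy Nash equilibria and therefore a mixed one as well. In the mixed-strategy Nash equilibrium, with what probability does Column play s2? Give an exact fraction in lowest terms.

Column's mix q on s1 must make Row indifferent between s1 and s2.
Row's payoff from s1: 7q + 1(1−q). From s2: 1q + 12(1−q).
Set equal: 6q = 11(1−q) → q = 11/17.
Probability on s2 is 1 − 11/17 = 6/17.

6/17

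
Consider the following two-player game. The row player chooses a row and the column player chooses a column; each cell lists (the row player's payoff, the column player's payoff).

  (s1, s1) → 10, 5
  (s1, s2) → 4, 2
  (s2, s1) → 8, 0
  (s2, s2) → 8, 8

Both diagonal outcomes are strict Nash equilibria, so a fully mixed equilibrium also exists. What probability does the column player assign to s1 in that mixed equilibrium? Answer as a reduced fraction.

The column player's mix q on s1 must make the row player indifferent between s1 and s2.
The row player's payoff from s1: 10q + 4(1−q). From s2: 8q + 8(1−q).
Set equal: 2q = 4(1−q) → q = 4/6 = 2/3.

2/3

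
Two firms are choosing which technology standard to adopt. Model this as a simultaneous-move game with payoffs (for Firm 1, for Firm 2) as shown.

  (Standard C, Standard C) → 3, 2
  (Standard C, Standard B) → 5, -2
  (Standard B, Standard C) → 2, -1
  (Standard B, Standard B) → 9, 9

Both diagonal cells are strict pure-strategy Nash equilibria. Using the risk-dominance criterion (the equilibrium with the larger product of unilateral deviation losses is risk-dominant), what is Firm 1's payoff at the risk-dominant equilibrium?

At both Standard C: Firm 1 loses 3 − 2 = 1 by deviating; Firm 2 loses 2 − (-2) = 4. Product = 1·4 = 4.
At both Standard B: Firm 1 loses 9 − 5 = 4 by deviating; Firm 2 loses 9 − (-1) = 10. Product = 4·10 = 40.
40 > 4, so both Standard B is risk-dominant. Firm 1's payoff there is 9.

9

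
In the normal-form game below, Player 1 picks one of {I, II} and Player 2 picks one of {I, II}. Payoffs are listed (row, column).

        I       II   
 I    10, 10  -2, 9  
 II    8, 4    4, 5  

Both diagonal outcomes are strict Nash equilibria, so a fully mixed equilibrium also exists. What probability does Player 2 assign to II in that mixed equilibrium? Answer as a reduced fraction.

1/4

Player 2's mix q on I must make Player 1 indifferent between I and II.
Player 1's payoff from I: 10q + (-2)(1−q). From II: 8q + 4(1−q).
Set equal: 2q = 6(1−q) → q = 6/8 = 3/4.
Probability on II is 1 − 3/4 = 1/4.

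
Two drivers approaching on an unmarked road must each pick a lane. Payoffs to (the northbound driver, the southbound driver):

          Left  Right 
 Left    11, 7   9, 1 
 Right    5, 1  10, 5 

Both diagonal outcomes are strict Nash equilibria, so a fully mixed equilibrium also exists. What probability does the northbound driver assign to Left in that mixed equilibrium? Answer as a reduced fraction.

2/5

The northbound driver's mix p on Left must make the southbound driver indifferent between Left and Right.
The southbound driver's payoff from Left: 7p + 1(1−p). From Right: 1p + 5(1−p).
Set equal: 6p = 4(1−p) → p = 4/10 = 2/5.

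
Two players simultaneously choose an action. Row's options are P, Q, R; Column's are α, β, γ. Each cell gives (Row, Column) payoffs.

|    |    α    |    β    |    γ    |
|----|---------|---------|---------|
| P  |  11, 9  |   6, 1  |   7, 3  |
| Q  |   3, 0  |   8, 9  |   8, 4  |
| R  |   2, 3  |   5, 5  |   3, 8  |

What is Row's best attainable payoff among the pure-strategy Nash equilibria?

11

(P, α) is a pure NE (Row: 11 ≥ 3; Column: 9 ≥ 3). Row gets 11.
(Q, β) is a pure NE (Row: 8 ≥ 6; Column: 9 ≥ 4). Row gets 8.
Every other cell has a profitable deviation for at least one player. Highest of {11, 8} is 11.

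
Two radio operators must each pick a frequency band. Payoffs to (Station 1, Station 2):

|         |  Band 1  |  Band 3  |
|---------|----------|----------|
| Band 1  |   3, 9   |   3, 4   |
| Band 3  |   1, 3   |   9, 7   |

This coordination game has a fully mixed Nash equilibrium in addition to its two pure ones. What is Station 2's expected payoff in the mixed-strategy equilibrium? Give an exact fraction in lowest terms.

Station 1 mixes with probability p on Band 1, chosen so Station 2 is indifferent: 9p + 3(1−p) = 4p + 7(1−p) gives p = 4/9.
Station 2's expected payoff is 9·4/9 + 3·5/9 = 17/3.

17/3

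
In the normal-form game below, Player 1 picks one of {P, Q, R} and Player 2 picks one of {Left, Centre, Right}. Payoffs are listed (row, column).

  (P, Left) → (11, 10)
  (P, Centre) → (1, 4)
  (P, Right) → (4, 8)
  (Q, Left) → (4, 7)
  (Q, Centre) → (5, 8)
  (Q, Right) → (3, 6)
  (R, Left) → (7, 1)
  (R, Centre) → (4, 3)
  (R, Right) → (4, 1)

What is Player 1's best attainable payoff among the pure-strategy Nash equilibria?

(P, Left) is a pure NE (Player 1: 11 ≥ 7; Player 2: 10 ≥ 8). Player 1 gets 11.
(Q, Centre) is a pure NE (Player 1: 5 ≥ 4; Player 2: 8 ≥ 7). Player 1 gets 5.
Every other cell has a profitable deviation for at least one player. Highest of {11, 5} is 11.

11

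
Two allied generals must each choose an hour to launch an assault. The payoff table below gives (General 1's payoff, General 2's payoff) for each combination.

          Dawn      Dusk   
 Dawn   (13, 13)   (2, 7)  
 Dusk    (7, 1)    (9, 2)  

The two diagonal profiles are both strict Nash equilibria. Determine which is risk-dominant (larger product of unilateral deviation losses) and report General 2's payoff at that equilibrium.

At both Dawn: General 1 loses 13 − 7 = 6 by deviating; General 2 loses 13 − 7 = 6. Product = 6·6 = 36.
At both Dusk: General 1 loses 9 − 2 = 7 by deviating; General 2 loses 2 − 1 = 1. Product = 7·1 = 7.
36 > 7, so both Dawn is risk-dominant. General 2's payoff there is 13.

13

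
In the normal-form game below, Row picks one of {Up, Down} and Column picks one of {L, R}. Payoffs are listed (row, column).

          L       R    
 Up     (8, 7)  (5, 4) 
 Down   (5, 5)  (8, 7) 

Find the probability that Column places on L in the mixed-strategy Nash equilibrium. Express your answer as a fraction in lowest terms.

Column's mix q on L must make Row indifferent between Up and Down.
Row's payoff from Up: 8q + 5(1−q). From Down: 5q + 8(1−q).
Set equal: 3q = 3(1−q) → q = 3/6 = 1/2.

1/2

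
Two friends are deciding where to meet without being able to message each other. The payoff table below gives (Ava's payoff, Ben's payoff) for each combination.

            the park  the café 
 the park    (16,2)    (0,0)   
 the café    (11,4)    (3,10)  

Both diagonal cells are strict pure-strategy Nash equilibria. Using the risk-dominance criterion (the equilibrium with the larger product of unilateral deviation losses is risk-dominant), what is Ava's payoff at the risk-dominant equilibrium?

At both the park: Ava loses 16 − 11 = 5 by deviating; Ben loses 2 − 0 = 2. Product = 5·2 = 10.
At both the café: Ava loses 3 − 0 = 3 by deviating; Ben loses 10 − 4 = 6. Product = 3·6 = 18.
18 > 10, so both the café is risk-dominant. Ava's payoff there is 3.

3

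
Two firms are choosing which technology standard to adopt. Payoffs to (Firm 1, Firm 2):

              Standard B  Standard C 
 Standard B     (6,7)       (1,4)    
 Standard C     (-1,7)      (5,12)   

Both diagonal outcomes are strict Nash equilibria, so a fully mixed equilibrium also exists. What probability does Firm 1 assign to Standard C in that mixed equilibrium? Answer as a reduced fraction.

3/8

Firm 1's mix p on Standard B must make Firm 2 indifferent between Standard B and Standard C.
Firm 2's payoff from Standard B: 7p + 7(1−p). From Standard C: 4p + 12(1−p).
Set equal: 3p = 5(1−p) → p = 5/8.
Probability on Standard C is 1 − 5/8 = 3/8.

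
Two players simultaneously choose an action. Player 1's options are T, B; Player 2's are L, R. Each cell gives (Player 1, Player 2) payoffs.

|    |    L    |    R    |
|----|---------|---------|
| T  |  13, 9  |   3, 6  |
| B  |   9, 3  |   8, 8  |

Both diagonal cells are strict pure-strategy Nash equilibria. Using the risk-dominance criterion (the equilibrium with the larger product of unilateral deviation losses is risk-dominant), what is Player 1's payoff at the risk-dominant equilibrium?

8

At (T, L): Player 1 loses 13 − 9 = 4 by deviating; Player 2 loses 9 − 6 = 3. Product = 4·3 = 12.
At (B, R): Player 1 loses 8 − 3 = 5 by deviating; Player 2 loses 8 − 3 = 5. Product = 5·5 = 25.
25 > 12, so (B, R) is risk-dominant. Player 1's payoff there is 8.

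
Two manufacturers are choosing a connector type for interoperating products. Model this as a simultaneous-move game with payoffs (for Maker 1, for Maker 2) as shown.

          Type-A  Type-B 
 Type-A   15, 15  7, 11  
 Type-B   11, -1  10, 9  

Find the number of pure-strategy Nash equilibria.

2

Both Type-A: Maker 1 gets 15 (best alternative 11); Maker 2 gets 15 (best alternative 11). Neither deviates — NE.
Both Type-B: Maker 1 gets 10 (best alternative 7); Maker 2 gets 9 (best alternative -1). Neither deviates — NE.
(Type-B, Type-A) is not a NE: Maker 1 would switch to Type-A (15 > 11).
No other cell survives both best-response checks, so there are 2 pure NE.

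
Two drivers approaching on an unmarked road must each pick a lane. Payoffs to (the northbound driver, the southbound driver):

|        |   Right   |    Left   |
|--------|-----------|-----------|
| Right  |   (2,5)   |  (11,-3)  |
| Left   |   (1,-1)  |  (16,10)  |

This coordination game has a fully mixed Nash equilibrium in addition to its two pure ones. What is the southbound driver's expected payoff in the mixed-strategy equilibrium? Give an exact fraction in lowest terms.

47/19

The northbound driver mixes with probability p on Right, chosen so the southbound driver is indifferent: 5p + (-1)(1−p) = (-3)p + 10(1−p) gives p = 11/19.
The southbound driver's expected payoff is 5·11/19 + (-1)·8/19 = 47/19.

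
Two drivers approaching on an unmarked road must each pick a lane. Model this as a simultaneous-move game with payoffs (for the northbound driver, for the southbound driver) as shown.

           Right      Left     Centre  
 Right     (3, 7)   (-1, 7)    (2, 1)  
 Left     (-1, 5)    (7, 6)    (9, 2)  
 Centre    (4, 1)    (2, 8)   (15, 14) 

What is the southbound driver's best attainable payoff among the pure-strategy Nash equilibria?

14

Both Left is a pure NE (the northbound driver: 7 ≥ 2; the southbound driver: 6 ≥ 5). The southbound driver gets 6.
Both Centre is a pure NE (the northbound driver: 15 ≥ 9; the southbound driver: 14 ≥ 8). The southbound driver gets 14.
Every other cell has a profitable deviation for at least one player. Highest of {6, 14} is 14.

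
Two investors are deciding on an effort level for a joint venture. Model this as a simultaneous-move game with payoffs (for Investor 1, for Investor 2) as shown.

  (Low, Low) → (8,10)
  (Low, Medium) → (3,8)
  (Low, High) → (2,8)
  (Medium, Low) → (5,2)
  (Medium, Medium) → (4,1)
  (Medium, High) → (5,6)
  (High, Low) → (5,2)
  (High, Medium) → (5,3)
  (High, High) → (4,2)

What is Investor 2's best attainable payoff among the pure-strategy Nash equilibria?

Both Low is a pure NE (Investor 1: 8 ≥ 5; Investor 2: 10 ≥ 8). Investor 2 gets 10.
(Medium, High) is a pure NE (Investor 1: 5 ≥ 4; Investor 2: 6 ≥ 2). Investor 2 gets 6.
(High, Medium) is a pure NE (Investor 1: 5 ≥ 4; Investor 2: 3 ≥ 2). Investor 2 gets 3.
Every other cell has a profitable deviation for at least one player. Highest of {10, 6, 3} is 10.

10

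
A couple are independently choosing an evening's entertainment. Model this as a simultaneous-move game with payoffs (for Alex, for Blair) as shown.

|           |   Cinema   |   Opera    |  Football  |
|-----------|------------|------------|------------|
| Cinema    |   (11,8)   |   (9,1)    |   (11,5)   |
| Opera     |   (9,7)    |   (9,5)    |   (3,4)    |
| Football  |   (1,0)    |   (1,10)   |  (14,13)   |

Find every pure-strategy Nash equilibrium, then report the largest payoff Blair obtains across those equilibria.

Both Cinema is a pure NE (Alex: 11 ≥ 9; Blair: 8 ≥ 5). Blair gets 8.
Both Football is a pure NE (Alex: 14 ≥ 11; Blair: 13 ≥ 10). Blair gets 13.
Every other cell has a profitable deviation for at least one player. Highest of {8, 13} is 13.

13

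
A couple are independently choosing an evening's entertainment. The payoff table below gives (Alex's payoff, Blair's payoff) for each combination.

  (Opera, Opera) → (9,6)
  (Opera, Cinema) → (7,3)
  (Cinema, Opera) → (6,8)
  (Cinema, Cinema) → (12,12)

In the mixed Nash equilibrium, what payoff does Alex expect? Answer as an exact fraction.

33/4

Blair mixes with probability q on Opera, chosen so Alex is indifferent: 9q + 7(1−q) = 6q + 12(1−q) gives q = 5/8.
Alex's expected payoff (from either row, since indifferent) is 9·5/8 + 7·3/8 = 33/4.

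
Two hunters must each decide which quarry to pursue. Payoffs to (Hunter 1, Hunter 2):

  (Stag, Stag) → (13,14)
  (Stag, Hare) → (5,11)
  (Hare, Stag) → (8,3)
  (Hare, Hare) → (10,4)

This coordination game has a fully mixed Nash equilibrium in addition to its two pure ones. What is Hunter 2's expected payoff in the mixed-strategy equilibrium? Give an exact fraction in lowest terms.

Hunter 1 mixes with probability p on Stag, chosen so Hunter 2 is indifferent: 14p + 3(1−p) = 11p + 4(1−p) gives p = 1/4.
Hunter 2's expected payoff is 14·1/4 + 3·3/4 = 23/4.

23/4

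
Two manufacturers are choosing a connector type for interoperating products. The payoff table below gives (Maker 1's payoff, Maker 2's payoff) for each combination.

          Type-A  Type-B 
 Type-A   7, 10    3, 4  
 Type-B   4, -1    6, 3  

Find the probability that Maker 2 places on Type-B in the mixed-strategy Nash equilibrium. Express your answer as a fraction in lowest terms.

1/2

Maker 2's mix q on Type-A must make Maker 1 indifferent between Type-A and Type-B.
Maker 1's payoff from Type-A: 7q + 3(1−q). From Type-B: 4q + 6(1−q).
Set equal: 3q = 3(1−q) → q = 3/6 = 1/2.
Probability on Type-B is 1 − 1/2 = 1/2.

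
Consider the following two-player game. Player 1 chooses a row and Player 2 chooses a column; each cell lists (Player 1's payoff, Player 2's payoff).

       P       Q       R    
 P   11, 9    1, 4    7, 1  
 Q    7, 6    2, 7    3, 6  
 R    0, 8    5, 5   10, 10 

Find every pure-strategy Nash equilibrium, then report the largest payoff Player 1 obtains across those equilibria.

11

Both P is a pure NE (Player 1: 11 ≥ 7; Player 2: 9 ≥ 4). Player 1 gets 11.
Both R is a pure NE (Player 1: 10 ≥ 7; Player 2: 10 ≥ 8). Player 1 gets 10.
Every other cell has a profitable deviation for at least one player. Highest of {11, 10} is 11.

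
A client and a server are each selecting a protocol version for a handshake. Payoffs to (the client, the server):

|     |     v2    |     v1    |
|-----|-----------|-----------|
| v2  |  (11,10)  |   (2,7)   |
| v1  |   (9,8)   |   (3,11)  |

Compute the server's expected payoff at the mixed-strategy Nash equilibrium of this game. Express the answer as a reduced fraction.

9

The client mixes with probability p on v2, chosen so the server is indifferent: 10p + 8(1−p) = 7p + 11(1−p) gives p = 1/2.
The server's expected payoff is 10·1/2 + 8·1/2 = 9.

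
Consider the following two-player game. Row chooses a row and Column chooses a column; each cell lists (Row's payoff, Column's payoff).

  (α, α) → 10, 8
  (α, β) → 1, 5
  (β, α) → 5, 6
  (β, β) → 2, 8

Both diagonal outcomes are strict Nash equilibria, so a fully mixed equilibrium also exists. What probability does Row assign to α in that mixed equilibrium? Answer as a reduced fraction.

2/5

Row's mix p on α must make Column indifferent between α and β.
Column's payoff from α: 8p + 6(1−p). From β: 5p + 8(1−p).
Set equal: 3p = 2(1−p) → p = 2/5.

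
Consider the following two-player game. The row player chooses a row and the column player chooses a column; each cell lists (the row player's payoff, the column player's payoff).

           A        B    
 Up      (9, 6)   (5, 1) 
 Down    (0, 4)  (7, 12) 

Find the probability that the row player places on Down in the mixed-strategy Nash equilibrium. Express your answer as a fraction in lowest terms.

5/13

The row player's mix p on Up must make the column player indifferent between A and B.
The column player's payoff from A: 6p + 4(1−p). From B: 1p + 12(1−p).
Set equal: 5p = 8(1−p) → p = 8/13.
Probability on Down is 1 − 8/13 = 5/13.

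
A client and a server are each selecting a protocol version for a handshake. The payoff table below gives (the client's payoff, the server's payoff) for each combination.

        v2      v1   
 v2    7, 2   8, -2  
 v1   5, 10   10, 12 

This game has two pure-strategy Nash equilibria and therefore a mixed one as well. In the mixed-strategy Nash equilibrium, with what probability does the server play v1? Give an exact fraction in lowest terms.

The server's mix q on v2 must make the client indifferent between v2 and v1.
The client's payoff from v2: 7q + 8(1−q). From v1: 5q + 10(1−q).
Set equal: 2q = 2(1−q) → q = 2/4 = 1/2.
Probability on v1 is 1 − 1/2 = 1/2.

1/2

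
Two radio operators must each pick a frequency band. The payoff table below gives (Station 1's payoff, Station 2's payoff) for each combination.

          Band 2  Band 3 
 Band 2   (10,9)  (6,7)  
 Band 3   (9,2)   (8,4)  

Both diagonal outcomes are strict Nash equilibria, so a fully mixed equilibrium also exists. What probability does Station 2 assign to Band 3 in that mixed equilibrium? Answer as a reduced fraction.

1/3

Station 2's mix q on Band 2 must make Station 1 indifferent between Band 2 and Band 3.
Station 1's payoff from Band 2: 10q + 6(1−q). From Band 3: 9q + 8(1−q).
Set equal: 1q = 2(1−q) → q = 2/3.
Probability on Band 3 is 1 − 2/3 = 1/3.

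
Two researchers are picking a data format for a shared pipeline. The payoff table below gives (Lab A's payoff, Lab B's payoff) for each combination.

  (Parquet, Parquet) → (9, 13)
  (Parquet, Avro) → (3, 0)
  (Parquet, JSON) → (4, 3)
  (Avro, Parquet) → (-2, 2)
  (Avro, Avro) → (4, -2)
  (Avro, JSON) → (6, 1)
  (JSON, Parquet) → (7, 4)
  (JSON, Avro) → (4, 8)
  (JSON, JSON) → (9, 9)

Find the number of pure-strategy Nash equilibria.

Both Parquet: Lab A gets 9 (best alternative 7); Lab B gets 13 (best alternative 3). Neither deviates — NE.
Both JSON: Lab A gets 9 (best alternative 6); Lab B gets 9 (best alternative 8). Neither deviates — NE.
Both Avro is not a NE: Lab B would switch to Parquet (2 > -2).
No other cell survives both best-response checks, so there are 2 pure NE.

2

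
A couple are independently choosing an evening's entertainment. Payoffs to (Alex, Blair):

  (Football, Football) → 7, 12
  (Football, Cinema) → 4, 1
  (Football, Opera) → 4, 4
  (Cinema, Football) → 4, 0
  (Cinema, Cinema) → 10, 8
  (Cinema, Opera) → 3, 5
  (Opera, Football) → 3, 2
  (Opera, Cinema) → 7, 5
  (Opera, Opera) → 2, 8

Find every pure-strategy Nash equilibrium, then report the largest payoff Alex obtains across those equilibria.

10

Both Football is a pure NE (Alex: 7 ≥ 4; Blair: 12 ≥ 4). Alex gets 7.
Both Cinema is a pure NE (Alex: 10 ≥ 7; Blair: 8 ≥ 5). Alex gets 10.
Every other cell has a profitable deviation for at least one player. Highest of {7, 10} is 10.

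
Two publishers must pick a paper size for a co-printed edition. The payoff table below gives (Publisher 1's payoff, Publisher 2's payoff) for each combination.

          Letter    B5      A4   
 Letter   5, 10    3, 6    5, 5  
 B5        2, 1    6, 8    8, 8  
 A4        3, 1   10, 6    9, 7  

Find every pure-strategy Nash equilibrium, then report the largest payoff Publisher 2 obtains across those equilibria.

Both Letter is a pure NE (Publisher 1: 5 ≥ 3; Publisher 2: 10 ≥ 6). Publisher 2 gets 10.
Both A4 is a pure NE (Publisher 1: 9 ≥ 8; Publisher 2: 7 ≥ 6). Publisher 2 gets 7.
Every other cell has a profitable deviation for at least one player. Highest of {10, 7} is 10.

10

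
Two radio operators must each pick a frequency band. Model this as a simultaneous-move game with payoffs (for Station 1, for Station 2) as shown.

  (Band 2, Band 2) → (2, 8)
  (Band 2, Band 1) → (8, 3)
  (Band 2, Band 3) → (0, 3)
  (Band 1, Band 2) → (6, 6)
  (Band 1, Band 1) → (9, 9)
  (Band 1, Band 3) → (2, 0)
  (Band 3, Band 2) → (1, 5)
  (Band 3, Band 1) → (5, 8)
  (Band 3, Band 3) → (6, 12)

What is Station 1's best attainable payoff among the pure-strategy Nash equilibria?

Both Band 1 is a pure NE (Station 1: 9 ≥ 8; Station 2: 9 ≥ 6). Station 1 gets 9.
Both Band 3 is a pure NE (Station 1: 6 ≥ 2; Station 2: 12 ≥ 8). Station 1 gets 6.
Every other cell has a profitable deviation for at least one player. Highest of {9, 6} is 9.

9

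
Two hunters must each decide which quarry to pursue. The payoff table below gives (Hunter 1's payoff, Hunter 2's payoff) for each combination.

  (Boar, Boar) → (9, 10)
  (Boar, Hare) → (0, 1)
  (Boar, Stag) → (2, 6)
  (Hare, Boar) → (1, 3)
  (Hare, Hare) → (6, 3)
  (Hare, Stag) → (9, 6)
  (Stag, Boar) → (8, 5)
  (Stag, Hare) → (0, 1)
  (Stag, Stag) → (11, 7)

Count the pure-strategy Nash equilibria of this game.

2

Both Boar: Hunter 1 gets 9 (best alternative 8); Hunter 2 gets 10 (best alternative 6). Neither deviates — NE.
Both Stag: Hunter 1 gets 11 (best alternative 9); Hunter 2 gets 7 (best alternative 5). Neither deviates — NE.
Both Hare is not a NE: Hunter 2 would switch to Stag (6 > 3).
No other cell survives both best-response checks, so there are 2 pure NE.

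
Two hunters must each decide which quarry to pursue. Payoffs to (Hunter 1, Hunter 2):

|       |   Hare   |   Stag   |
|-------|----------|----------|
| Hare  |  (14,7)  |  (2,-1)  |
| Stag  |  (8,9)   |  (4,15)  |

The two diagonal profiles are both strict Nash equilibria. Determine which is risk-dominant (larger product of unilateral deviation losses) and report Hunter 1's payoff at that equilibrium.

14

At both Hare: Hunter 1 loses 14 − 8 = 6 by deviating; Hunter 2 loses 7 − (-1) = 8. Product = 6·8 = 48.
At both Stag: Hunter 1 loses 4 − 2 = 2 by deviating; Hunter 2 loses 15 − 9 = 6. Product = 2·6 = 12.
48 > 12, so both Hare is risk-dominant. Hunter 1's payoff there is 14.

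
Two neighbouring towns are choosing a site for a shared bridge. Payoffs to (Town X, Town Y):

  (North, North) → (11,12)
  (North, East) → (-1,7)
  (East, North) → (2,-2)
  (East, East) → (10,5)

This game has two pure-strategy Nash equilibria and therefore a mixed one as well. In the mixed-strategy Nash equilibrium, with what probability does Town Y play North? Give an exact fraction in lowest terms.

11/20

Town Y's mix q on North must make Town X indifferent between North and East.
Town X's payoff from North: 11q + (-1)(1−q). From East: 2q + 10(1−q).
Set equal: 9q = 11(1−q) → q = 11/20.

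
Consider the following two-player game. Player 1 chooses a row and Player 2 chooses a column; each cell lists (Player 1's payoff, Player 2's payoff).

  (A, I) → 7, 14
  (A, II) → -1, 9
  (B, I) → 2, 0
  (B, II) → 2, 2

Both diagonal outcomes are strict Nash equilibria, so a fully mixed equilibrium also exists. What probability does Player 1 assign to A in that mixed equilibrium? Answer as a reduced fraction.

Player 1's mix p on A must make Player 2 indifferent between I and II.
Player 2's payoff from I: 14p + 0(1−p). From II: 9p + 2(1−p).
Set equal: 5p = 2(1−p) → p = 2/7.

2/7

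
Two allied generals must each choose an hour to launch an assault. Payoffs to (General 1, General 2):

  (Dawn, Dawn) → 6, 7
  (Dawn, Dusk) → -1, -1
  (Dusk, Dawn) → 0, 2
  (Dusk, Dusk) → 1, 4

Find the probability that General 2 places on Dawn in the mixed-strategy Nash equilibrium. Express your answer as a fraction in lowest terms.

General 2's mix q on Dawn must make General 1 indifferent between Dawn and Dusk.
General 1's payoff from Dawn: 6q + (-1)(1−q). From Dusk: 0q + 1(1−q).
Set equal: 6q = 2(1−q) → q = 2/8 = 1/4.

1/4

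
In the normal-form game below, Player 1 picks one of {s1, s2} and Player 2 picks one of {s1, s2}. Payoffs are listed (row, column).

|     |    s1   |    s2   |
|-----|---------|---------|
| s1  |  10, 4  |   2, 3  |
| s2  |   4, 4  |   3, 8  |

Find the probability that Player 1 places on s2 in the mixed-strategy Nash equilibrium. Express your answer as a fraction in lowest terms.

Player 1's mix p on s1 must make Player 2 indifferent between s1 and s2.
Player 2's payoff from s1: 4p + 4(1−p). From s2: 3p + 8(1−p).
Set equal: 1p = 4(1−p) → p = 4/5.
Probability on s2 is 1 − 4/5 = 1/5.

1/5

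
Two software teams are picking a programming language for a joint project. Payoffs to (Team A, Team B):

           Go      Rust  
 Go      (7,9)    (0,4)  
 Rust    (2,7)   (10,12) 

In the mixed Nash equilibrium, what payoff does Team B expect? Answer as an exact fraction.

8

Team A mixes with probability p on Go, chosen so Team B is indifferent: 9p + 7(1−p) = 4p + 12(1−p) gives p = 1/2.
Team B's expected payoff is 9·1/2 + 7·1/2 = 8.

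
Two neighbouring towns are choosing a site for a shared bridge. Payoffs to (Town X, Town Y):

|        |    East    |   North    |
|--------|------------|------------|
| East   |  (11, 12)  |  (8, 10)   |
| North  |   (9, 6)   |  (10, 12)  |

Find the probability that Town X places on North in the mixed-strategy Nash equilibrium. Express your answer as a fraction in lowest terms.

1/4

Town X's mix p on East must make Town Y indifferent between East and North.
Town Y's payoff from East: 12p + 6(1−p). From North: 10p + 12(1−p).
Set equal: 2p = 6(1−p) → p = 6/8 = 3/4.
Probability on North is 1 − 3/4 = 1/4.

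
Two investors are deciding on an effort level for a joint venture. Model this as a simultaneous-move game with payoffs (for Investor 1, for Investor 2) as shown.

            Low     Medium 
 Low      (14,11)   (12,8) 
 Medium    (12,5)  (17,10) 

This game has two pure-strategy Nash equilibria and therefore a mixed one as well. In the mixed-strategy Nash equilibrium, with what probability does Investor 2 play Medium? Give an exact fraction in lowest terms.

2/7

Investor 2's mix q on Low must make Investor 1 indifferent between Low and Medium.
Investor 1's payoff from Low: 14q + 12(1−q). From Medium: 12q + 17(1−q).
Set equal: 2q = 5(1−q) → q = 5/7.
Probability on Medium is 1 − 5/7 = 2/7.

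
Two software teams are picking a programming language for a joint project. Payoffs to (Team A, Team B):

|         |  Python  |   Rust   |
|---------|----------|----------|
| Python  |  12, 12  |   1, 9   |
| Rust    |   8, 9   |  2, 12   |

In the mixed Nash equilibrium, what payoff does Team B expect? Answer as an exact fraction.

Team A mixes with probability p on Python, chosen so Team B is indifferent: 12p + 9(1−p) = 9p + 12(1−p) gives p = 1/2.
Team B's expected payoff is 12·1/2 + 9·1/2 = 21/2.

21/2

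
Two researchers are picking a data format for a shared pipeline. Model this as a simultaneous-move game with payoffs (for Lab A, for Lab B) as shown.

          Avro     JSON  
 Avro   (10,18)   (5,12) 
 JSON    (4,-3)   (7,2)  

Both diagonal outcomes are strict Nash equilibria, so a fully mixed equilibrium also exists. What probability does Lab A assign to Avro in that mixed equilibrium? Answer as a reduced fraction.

5/11

Lab A's mix p on Avro must make Lab B indifferent between Avro and JSON.
Lab B's payoff from Avro: 18p + (-3)(1−p). From JSON: 12p + 2(1−p).
Set equal: 6p = 5(1−p) → p = 5/11.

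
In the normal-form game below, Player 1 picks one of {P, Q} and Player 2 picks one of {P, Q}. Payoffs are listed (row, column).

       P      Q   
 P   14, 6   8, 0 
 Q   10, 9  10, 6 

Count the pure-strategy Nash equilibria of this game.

Both P: Player 1 gets 14 (best alternative 10); Player 2 gets 6 (best alternative 0). Neither deviates — NE.
Both Q is not a NE: Player 2 would switch to P (9 > 6).
No other cell survives both best-response checks, so there is 1 pure NE.

1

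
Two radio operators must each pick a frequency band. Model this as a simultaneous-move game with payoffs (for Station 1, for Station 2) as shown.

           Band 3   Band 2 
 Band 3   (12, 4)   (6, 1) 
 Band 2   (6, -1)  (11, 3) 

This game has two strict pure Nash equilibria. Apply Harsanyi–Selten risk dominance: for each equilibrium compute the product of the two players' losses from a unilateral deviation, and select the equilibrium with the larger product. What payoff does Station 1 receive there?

11

At both Band 3: Station 1 loses 12 − 6 = 6 by deviating; Station 2 loses 4 − 1 = 3. Product = 6·3 = 18.
At both Band 2: Station 1 loses 11 − 6 = 5 by deviating; Station 2 loses 3 − (-1) = 4. Product = 5·4 = 20.
20 > 18, so both Band 2 is risk-dominant. Station 1's payoff there is 11.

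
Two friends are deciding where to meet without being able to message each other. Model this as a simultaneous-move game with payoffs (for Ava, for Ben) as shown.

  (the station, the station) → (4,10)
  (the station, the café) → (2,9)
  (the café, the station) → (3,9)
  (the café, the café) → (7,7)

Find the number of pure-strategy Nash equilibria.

1

Both the station: Ava gets 4 (best alternative 3); Ben gets 10 (best alternative 9). Neither deviates — NE.
Both the café is not a NE: Ben would switch to the station (9 > 7).
No other cell survives both best-response checks, so there is 1 pure NE.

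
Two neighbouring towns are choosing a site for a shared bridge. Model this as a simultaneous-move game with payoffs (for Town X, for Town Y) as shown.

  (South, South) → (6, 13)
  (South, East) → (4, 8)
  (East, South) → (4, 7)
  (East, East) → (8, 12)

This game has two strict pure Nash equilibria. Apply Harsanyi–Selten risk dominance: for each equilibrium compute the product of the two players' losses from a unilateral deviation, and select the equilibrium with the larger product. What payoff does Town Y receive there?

At both South: Town X loses 6 − 4 = 2 by deviating; Town Y loses 13 − 8 = 5. Product = 2·5 = 10.
At both East: Town X loses 8 − 4 = 4 by deviating; Town Y loses 12 − 7 = 5. Product = 4·5 = 20.
20 > 10, so both East is risk-dominant. Town Y's payoff there is 12.

12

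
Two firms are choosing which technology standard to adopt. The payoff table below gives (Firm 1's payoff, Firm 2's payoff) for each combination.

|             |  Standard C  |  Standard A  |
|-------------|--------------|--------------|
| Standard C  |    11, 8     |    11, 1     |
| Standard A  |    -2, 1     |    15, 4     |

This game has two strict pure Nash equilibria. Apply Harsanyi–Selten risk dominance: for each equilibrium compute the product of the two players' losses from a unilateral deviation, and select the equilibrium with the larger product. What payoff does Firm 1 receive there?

11

At both Standard C: Firm 1 loses 11 − (-2) = 13 by deviating; Firm 2 loses 8 − 1 = 7. Product = 13·7 = 91.
At both Standard A: Firm 1 loses 15 − 11 = 4 by deviating; Firm 2 loses 4 − 1 = 3. Product = 4·3 = 12.
91 > 12, so both Standard C is risk-dominant. Firm 1's payoff there is 11.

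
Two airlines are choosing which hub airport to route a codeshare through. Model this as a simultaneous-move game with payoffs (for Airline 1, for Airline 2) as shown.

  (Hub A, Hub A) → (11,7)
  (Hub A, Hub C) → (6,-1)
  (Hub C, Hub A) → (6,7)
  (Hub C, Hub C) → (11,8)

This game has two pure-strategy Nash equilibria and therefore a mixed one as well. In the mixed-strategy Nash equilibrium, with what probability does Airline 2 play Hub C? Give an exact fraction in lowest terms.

1/2

Airline 2's mix q on Hub A must make Airline 1 indifferent between Hub A and Hub C.
Airline 1's payoff from Hub A: 11q + 6(1−q). From Hub C: 6q + 11(1−q).
Set equal: 5q = 5(1−q) → q = 5/10 = 1/2.
Probability on Hub C is 1 − 1/2 = 1/2.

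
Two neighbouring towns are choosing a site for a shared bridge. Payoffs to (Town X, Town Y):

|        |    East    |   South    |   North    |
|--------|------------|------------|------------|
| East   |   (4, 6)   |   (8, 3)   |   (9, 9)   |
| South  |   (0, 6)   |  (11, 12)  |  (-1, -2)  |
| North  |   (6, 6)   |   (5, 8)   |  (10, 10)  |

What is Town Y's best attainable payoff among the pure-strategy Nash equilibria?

12

Both South is a pure NE (Town X: 11 ≥ 8; Town Y: 12 ≥ 6). Town Y gets 12.
Both North is a pure NE (Town X: 10 ≥ 9; Town Y: 10 ≥ 8). Town Y gets 10.
Every other cell has a profitable deviation for at least one player. Highest of {12, 10} is 12.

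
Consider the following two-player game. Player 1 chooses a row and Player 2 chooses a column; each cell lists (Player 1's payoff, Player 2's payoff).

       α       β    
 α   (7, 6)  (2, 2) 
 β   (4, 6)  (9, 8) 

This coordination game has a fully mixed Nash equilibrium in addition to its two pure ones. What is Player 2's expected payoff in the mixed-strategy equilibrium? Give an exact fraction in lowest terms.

6

Player 1 mixes with probability p on α, chosen so Player 2 is indifferent: 6p + 6(1−p) = 2p + 8(1−p) gives p = 1/3.
Player 2's expected payoff is 6·1/3 + 6·2/3 = 6.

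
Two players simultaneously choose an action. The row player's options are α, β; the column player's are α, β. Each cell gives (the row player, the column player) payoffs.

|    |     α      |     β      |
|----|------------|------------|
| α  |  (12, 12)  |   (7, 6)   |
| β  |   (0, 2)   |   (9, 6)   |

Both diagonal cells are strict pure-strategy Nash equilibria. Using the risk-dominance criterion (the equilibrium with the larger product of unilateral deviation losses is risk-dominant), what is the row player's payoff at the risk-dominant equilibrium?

At both α: the row player loses 12 − 0 = 12 by deviating; the column player loses 12 − 6 = 6. Product = 12·6 = 72.
At both β: the row player loses 9 − 7 = 2 by deviating; the column player loses 6 − 2 = 4. Product = 2·4 = 8.
72 > 8, so both α is risk-dominant. The row player's payoff there is 12.

12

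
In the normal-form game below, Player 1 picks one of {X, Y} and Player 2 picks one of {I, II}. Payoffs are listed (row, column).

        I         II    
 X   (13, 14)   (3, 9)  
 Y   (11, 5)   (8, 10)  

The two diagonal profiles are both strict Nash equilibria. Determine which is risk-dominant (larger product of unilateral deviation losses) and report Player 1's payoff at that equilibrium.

8

At (X, I): Player 1 loses 13 − 11 = 2 by deviating; Player 2 loses 14 − 9 = 5. Product = 2·5 = 10.
At (Y, II): Player 1 loses 8 − 3 = 5 by deviating; Player 2 loses 10 − 5 = 5. Product = 5·5 = 25.
25 > 10, so (Y, II) is risk-dominant. Player 1's payoff there is 8.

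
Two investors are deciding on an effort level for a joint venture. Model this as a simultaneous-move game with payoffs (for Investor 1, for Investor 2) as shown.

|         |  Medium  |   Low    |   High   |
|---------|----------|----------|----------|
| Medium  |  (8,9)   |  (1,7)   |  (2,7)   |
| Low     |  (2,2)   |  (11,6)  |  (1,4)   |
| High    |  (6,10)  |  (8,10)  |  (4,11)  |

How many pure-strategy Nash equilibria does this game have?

Both Medium: Investor 1 gets 8 (best alternative 6); Investor 2 gets 9 (best alternative 7). Neither deviates — NE.
Both Low: Investor 1 gets 11 (best alternative 8); Investor 2 gets 6 (best alternative 4). Neither deviates — NE.
Both High: Investor 1 gets 4 (best alternative 2); Investor 2 gets 11 (best alternative 10). Neither deviates — NE.
(High, Medium) is not a NE: Investor 1 would switch to Medium (8 > 6).
No other cell survives both best-response checks, so there are 3 pure NE.

3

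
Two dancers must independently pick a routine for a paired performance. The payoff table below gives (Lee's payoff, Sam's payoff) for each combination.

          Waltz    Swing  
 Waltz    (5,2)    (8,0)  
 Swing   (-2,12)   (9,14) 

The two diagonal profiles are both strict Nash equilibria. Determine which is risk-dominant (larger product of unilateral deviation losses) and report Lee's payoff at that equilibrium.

At both Waltz: Lee loses 5 − (-2) = 7 by deviating; Sam loses 2 − 0 = 2. Product = 7·2 = 14.
At both Swing: Lee loses 9 − 8 = 1 by deviating; Sam loses 14 − 12 = 2. Product = 1·2 = 2.
14 > 2, so both Waltz is risk-dominant. Lee's payoff there is 5.

5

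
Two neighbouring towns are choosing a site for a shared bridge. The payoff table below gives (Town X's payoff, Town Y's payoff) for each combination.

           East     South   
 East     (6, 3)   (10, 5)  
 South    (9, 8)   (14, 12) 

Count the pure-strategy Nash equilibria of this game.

Both South: Town X gets 14 (best alternative 10); Town Y gets 12 (best alternative 8). Neither deviates — NE.
Both East is not a NE: Town X would switch to South (9 > 6).
No other cell survives both best-response checks, so there is 1 pure NE.

1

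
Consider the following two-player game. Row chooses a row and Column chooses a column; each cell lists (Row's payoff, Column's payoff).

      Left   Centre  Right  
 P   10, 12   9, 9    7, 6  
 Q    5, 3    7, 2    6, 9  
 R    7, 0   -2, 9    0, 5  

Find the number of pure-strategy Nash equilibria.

(P, Left): Row gets 10 (best alternative 7); Column gets 12 (best alternative 9). Neither deviates — NE.
(Q, Centre) is not a NE: Row would switch to P (9 > 7).
No other cell survives both best-response checks, so there is 1 pure NE.

1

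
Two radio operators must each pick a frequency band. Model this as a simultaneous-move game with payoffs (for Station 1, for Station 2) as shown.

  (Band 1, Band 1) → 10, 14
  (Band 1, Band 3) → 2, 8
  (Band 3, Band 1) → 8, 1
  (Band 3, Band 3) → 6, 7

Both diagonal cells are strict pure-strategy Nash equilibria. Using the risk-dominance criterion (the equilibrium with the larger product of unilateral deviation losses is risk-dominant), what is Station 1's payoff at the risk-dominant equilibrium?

6

At both Band 1: Station 1 loses 10 − 8 = 2 by deviating; Station 2 loses 14 − 8 = 6. Product = 2·6 = 12.
At both Band 3: Station 1 loses 6 − 2 = 4 by deviating; Station 2 loses 7 − 1 = 6. Product = 4·6 = 24.
24 > 12, so both Band 3 is risk-dominant. Station 1's payoff there is 6.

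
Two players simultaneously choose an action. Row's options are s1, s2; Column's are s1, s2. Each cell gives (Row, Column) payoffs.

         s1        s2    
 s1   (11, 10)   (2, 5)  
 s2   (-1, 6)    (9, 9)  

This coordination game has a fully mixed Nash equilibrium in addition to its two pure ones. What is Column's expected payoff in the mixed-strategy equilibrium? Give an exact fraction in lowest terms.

15/2

Row mixes with probability p on s1, chosen so Column is indifferent: 10p + 6(1−p) = 5p + 9(1−p) gives p = 3/8.
Column's expected payoff is 10·3/8 + 6·5/8 = 15/2.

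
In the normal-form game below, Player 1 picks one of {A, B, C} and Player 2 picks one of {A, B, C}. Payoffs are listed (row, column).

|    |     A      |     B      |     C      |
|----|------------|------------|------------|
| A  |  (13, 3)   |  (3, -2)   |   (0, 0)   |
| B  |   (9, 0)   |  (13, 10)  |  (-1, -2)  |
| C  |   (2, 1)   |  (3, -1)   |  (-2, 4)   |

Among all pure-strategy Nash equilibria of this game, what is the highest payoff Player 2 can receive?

Both A is a pure NE (Player 1: 13 ≥ 9; Player 2: 3 ≥ 0). Player 2 gets 3.
Both B is a pure NE (Player 1: 13 ≥ 3; Player 2: 10 ≥ 0). Player 2 gets 10.
Every other cell has a profitable deviation for at least one player. Highest of {3, 10} is 10.

10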